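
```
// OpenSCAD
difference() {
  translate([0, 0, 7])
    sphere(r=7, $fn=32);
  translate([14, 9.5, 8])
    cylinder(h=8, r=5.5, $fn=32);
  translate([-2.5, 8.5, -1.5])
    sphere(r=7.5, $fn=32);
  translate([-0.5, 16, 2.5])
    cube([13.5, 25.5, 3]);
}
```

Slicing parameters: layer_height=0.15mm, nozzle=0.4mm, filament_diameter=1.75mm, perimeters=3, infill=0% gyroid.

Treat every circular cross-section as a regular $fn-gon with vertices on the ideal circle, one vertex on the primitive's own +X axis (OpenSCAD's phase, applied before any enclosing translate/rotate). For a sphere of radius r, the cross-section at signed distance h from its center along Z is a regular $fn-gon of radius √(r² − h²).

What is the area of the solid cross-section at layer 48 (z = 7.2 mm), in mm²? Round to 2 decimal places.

152.83 mm²

At z = 7.2 mm: the sphere: section is a regular 32-gon, circumradius = √(r²−h²) = √(7²−0.2²) = 6.997 (area = (32/2)·6.997²·sin(360°/32) = 152.83 mm²); the cylinder at (14, 9.5) is absent (z outside [8, 16]); the sphere at (-2.5, 8.5) does not reach this height (|z−center|=8.700 > r=7.5); the cube at (-0.5, 16) does not reach this height (z outside [2.5, 5.5]); After the difference (first − rest): none of the subtracted shapes is present at this height, so the r=7 sphere is unchanged — area = 152.83 mm². Overall, the cross-section is a single solid region. Net area = 152.83 mm².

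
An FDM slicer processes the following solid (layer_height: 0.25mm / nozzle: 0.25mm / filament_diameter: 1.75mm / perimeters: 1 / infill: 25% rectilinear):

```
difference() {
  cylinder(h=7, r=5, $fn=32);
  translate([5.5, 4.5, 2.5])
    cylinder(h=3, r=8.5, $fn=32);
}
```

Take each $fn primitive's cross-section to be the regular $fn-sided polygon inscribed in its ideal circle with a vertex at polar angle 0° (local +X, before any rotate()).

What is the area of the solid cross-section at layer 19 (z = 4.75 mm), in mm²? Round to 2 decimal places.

At z = 4.75 mm: the r=5 cylinder contributes a regular 32-gon of circumradius 5 (area = (32/2)·5.000²·sin(360°/32) = 78.04 mm²); the r=8.5 cylinder at (5.5, 4.5) contributes a regular 32-gon of circumradius 8.5 (area = (32/2)·8.500²·sin(360°/32) = 225.52 mm²); Taking the first minus the rest: starting from the r=5 cylinder (78.04 mm²), the r=8.5 cylinder at (5.5, 4.5) partially overlaps it — only the 47.47 mm² overlap (of its 225.52 mm²) is removed, clipping the outline — area = 30.56 mm². Overall, the cross-section is a single solid region. Net area = 30.56 mm².

30.56 mm²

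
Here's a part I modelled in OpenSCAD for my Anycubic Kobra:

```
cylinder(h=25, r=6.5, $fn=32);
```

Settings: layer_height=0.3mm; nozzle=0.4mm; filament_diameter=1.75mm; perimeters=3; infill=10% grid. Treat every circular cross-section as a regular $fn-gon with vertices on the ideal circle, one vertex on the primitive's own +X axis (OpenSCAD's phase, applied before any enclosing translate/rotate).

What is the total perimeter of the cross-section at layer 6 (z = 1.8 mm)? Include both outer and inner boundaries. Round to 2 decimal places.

At z = 1.8 mm: the r=6.5 cylinder contributes a regular 32-gon of circumradius 6.5 (perimeter = 2·32·6.500·sin(180°/32) = 40.78 mm). Overall, the cross-section is a single solid region. Total boundary length (outer) = 40.78 mm.

40.78 mm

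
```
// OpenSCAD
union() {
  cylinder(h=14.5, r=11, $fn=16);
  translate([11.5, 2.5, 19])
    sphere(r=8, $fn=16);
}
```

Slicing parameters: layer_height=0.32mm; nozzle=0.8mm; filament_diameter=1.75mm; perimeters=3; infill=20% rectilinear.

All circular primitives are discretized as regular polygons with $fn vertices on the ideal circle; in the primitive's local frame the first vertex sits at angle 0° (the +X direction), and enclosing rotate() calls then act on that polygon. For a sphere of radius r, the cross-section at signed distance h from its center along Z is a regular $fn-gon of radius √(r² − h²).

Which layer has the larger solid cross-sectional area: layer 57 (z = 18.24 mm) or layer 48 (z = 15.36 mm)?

Layer 57 (z = 18.24): the cylinder does not reach this height (z outside [0, 14.5]); the sphere at (11.5, 2.5): section is a regular 16-gon, circumradius = √(r²−h²) = √(8²−0.76²) = 7.964 (area = (16/2)·7.964²·sin(360°/16) = 194.17 mm²); Taking the union: only the r=8 sphere at (11.5, 2.5) is present, so the union is just that shape — area = 194.17 mm². So its area = 194.17 mm². Layer 48 (z = 15.36): the cylinder does not reach this height (z outside [0, 14.5]); the r=8 sphere at (11.5, 2.5) slices to a regular 16-gon of circumradius 7.124 (√(r²−h²) with h=3.64 from center) (area = (16/2)·7.124²·sin(360°/16) = 155.37 mm²); Merging all regions: only the r=8 sphere at (11.5, 2.5) is present, so the union is just that shape — area = 155.37 mm². So its area = 155.37 mm². Layer 57 is larger (194.17 vs 155.37 mm²).

layer 57 (z = 18.24 mm)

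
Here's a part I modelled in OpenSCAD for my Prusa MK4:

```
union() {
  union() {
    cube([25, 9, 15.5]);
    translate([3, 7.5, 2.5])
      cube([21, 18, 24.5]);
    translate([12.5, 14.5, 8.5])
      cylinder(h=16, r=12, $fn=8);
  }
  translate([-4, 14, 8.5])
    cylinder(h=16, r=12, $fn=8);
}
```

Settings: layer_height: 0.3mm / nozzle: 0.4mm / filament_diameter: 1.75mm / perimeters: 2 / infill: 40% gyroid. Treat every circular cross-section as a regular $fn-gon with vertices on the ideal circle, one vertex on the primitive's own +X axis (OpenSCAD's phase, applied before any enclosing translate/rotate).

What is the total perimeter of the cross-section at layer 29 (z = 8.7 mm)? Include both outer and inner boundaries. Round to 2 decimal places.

At z = 8.7 mm: the 25×9 cube contributes its full rectangle (perimeter 68.00 mm); the 21×18 cube at (3, 7.5) contributes its full rectangle (perimeter 78.00 mm); the r=12 cylinder at (12.5, 14.5) gives a regular 8-gon of circumradius 12 (constant along its height) (perimeter = 2·8·12.000·sin(180°/8) = 73.48 mm); Combining (union): the regions partially overlap (shared area 420.75 mm²), so the edge portions inside another operand are dropped and the merged outline is re-measured after clipping — boundary = 102.33 mm; the r=12 cylinder at (-4, 14) gives a regular 8-gon of circumradius 12 (constant along its height) (perimeter = 2·8·12.000·sin(180°/8) = 73.48 mm); Taking the union: the regions partially overlap (shared area 85.14 mm²), so the edge portions inside another operand are dropped and the merged outline is re-measured after clipping — boundary = 127.80 mm. Overall, the cross-section is a single solid region. Total boundary length (outer) = 127.80 mm.

127.80 mm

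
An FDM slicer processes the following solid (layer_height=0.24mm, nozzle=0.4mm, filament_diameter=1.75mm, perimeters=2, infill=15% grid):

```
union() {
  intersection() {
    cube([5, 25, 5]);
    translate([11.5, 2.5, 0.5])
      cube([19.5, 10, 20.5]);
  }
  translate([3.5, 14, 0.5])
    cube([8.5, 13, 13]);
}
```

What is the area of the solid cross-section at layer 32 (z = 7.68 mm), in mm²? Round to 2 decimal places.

At z = 7.68 mm: the cube does not reach this height (z outside [0, 5]); the cube at (11.5, 2.5) is present — its section is the full 19.5×10 rectangle (area 195.00 mm²); Taking the intersection: at least one operand is absent at this height, so nothing remains; the cube at (3.5, 14) is present — its section is the full 8.5×13 rectangle (area 110.50 mm²); Merging all regions: only the 8.5×13 cube at (3.5, 14) is present, so the union is just that shape — area = 110.50 mm². Overall, the cross-section is a single solid region. Net area = 110.50 mm².

110.50 mm²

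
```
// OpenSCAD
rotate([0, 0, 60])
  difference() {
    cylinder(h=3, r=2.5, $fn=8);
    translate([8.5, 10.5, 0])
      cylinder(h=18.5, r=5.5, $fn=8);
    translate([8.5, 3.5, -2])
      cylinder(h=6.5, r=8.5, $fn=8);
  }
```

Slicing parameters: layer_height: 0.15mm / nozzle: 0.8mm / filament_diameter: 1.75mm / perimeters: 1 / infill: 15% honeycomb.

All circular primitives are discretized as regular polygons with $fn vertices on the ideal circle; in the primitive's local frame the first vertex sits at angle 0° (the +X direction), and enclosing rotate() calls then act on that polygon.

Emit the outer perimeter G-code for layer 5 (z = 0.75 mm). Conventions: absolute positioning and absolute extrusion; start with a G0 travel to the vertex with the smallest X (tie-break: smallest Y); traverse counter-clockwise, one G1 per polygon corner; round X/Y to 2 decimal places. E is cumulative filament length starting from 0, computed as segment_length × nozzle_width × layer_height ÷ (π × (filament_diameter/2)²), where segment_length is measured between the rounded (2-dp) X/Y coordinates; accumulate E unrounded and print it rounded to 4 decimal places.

G0 X-2.41 Y-0.65 Z0.75
G1 X-1.25 Y-2.17 E0.0954
G1 X0.65 Y-2.41 E0.1909
G1 X2.17 Y-1.25 E0.2863
G1 X2.41 Y0.65 E0.3819
G1 X2.09 Y1.08 E0.4086
G1 X-1.74 Y1.58 E0.6013
G1 X-2.17 Y1.25 E0.6284
G1 X-2.41 Y-0.65 E0.7239

At z = 0.75 mm: the r=2.5 cylinder contributes a regular 8-gon of circumradius 2.5; the cylinder at (8.5, 10.5): section is a regular 8-gon, circumradius r=5.5; the r=8.5 cylinder at (8.5, 3.5) contributes a regular 8-gon of circumradius 8.5; Subtracting the remaining from the first: starting from the r=2.5 cylinder, the r=5.5 cylinder at (8.5, 10.5) misses the remaining region (no effect); the r=8.5 cylinder at (8.5, 3.5) partially overlaps it — only the 2.80 mm² overlap (of its 204.35 mm²) is removed, clipping the outline — 1 connected region; (rotated 60° about Z; rotation is an isometry so areas/perimeters/island counts are preserved). The outline is a single polygon with 8 vertices. Extrusion per mm of travel: 0.8 × 0.15 / (π × 0.875²) = 0.049890. Accumulating E over each segment gives final E = 0.7239.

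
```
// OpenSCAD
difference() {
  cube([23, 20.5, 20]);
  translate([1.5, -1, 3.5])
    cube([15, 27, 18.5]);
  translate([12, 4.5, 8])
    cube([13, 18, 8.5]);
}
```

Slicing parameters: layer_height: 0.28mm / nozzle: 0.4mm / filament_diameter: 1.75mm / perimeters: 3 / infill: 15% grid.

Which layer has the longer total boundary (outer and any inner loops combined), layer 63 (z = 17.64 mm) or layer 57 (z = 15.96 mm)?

layer 63 (z = 17.64 mm)

Layer 63 (z = 17.64): the 23×20.5 cube contributes its full rectangle (perimeter 87.00 mm); the 15×27 cube at (1.5, -1) contributes its full rectangle (perimeter 84.00 mm); the cube at (12, 4.5) does not reach this height (z outside [8, 16.5]); Taking the first minus the rest: starting from the 23×20.5 cube, the 15×27 cube at (1.5, -1) partially overlaps it — only the 307.50 mm² overlap (of its 405.00 mm²) is removed, clipping the outline — boundary = 98.00 mm. So its perimeter = 98.00 mm. Layer 57 (z = 15.96): the cube is present — its section is the full 23×20.5 rectangle (perimeter 87.00 mm); the cube at (1.5, -1) (footprint 15×27) is included at this height (perimeter 84.00 mm); the cube at (12, 4.5) is present — its section is the full 13×18 rectangle (perimeter 62.00 mm); After the difference (first − rest): starting from the 23×20.5 cube, the 15×27 cube at (1.5, -1) partially overlaps it — only the 307.50 mm² overlap (of its 405.00 mm²) is removed, clipping the outline; the 13×18 cube at (12, 4.5) partially overlaps it — only the 104.00 mm² overlap (of its 234.00 mm²) is removed, clipping the outline — boundary = 66.00 mm. So its perimeter = 66.00 mm. Layer 63 is larger (98.00 vs 66.00 mm).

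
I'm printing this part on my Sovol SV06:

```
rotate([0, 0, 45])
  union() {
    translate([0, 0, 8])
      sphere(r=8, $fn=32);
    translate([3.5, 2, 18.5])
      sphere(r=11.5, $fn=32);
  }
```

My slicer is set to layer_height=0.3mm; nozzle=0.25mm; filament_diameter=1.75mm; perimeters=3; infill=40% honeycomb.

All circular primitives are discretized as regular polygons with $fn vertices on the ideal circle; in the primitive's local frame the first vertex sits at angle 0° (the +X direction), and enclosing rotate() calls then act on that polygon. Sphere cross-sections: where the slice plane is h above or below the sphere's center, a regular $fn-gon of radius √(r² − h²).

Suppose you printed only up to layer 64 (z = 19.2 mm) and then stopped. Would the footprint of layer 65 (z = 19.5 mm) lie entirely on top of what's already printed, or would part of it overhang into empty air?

Compare the two slices. At z = 19.2: the sphere does not reach this height (|z−center|=11.200 > r=8); the r=11.5 sphere at (3.5, 2) slices to a regular 32-gon of circumradius 11.479 (√(r²−h²) with h=0.7 from center) (area = (32/2)·11.479²·sin(360°/32) = 411.28 mm²); Merging all regions: only the r=11.5 sphere at (3.5, 2) is present, so the union is just that shape — area = 411.28 mm²; (whole slice rotated 45° about Z — lengths, areas and connectivity unchanged). At z = 19.5: the sphere is absent (|z−center|=11.500 > r=8); the r=11.5 sphere at (3.5, 2) contributes a regular 32-gon of circumradius √(11.5²−1²) = 11.456 (area = (32/2)·11.456²·sin(360°/32) = 409.69 mm²); Taking the union: only the r=11.5 sphere at (3.5, 2) is present, so the union is just that shape — area = 409.69 mm²; (whole slice rotated 45° about Z — lengths, areas and connectivity unchanged). Checking containment: the cross-section at z = 19.5 is a subset of the cross-section at z = 19.2.

entirely on top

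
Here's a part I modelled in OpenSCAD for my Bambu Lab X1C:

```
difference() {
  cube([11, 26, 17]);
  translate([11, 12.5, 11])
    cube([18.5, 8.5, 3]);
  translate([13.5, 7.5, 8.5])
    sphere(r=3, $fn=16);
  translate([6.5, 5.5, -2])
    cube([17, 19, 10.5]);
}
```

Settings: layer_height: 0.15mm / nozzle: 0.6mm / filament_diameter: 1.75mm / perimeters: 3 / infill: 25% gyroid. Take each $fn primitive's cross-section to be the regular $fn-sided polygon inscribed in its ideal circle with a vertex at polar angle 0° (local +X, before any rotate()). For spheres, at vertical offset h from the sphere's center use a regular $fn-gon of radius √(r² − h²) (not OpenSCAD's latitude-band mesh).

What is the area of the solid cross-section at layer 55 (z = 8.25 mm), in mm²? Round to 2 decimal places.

At z = 8.25 mm: the 11×26 cube contributes its full rectangle (area 286.00 mm²); the cube at (11, 12.5) does not reach this height (z outside [11, 14]); the r=3 sphere at (13.5, 7.5) slices to a regular 16-gon of circumradius 2.990 (√(r²−h²) with h=0.25 from center) (area = (16/2)·2.990²·sin(360°/16) = 27.36 mm²); the 17×19 cube at (6.5, 5.5) contributes its full rectangle (area 323.00 mm²); Taking the first minus the rest: starting from the 11×26 cube (286.00 mm²), the r=3 sphere at (13.5, 7.5) partially overlaps it — only the 0.96 mm² overlap (of its 27.36 mm²) is removed, clipping the outline; the 17×19 cube at (6.5, 5.5) partially overlaps it — only the 84.54 mm² overlap (of its 323.00 mm²) is removed, clipping the outline — area = 200.50 mm². Overall, the cross-section is a single solid region. Net area = 200.50 mm².

200.50 mm²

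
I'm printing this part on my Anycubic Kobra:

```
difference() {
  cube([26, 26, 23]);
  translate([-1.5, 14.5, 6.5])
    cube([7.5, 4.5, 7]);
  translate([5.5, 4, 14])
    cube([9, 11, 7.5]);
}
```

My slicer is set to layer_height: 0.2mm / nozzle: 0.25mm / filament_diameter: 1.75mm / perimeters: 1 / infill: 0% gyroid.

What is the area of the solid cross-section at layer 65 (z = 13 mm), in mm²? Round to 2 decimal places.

649.00 mm²

At z = 13 mm: the cube is present — its section is the full 26×26 rectangle (area 676.00 mm²); the cube at (-1.5, 14.5) (footprint 7.5×4.5) is included at this height (area 33.75 mm²); the cube at (5.5, 4) does not reach this height (z outside [14, 21.5]); Subtracting the remaining from the first: starting from the 26×26 cube (676.00 mm²), the 7.5×4.5 cube at (-1.5, 14.5) partially overlaps it — only the 27.00 mm² overlap (of its 33.75 mm²) is removed, clipping the outline — area = 649.00 mm². Overall, the cross-section is a single solid region. Net area = 649.00 mm².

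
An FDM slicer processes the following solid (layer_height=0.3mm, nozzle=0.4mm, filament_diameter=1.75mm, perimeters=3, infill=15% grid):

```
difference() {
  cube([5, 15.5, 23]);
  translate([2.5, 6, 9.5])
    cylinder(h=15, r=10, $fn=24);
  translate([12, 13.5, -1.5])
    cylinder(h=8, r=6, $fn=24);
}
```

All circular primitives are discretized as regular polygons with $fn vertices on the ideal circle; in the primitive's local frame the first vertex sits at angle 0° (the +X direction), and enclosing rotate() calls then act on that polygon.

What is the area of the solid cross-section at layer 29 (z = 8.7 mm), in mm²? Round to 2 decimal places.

At z = 8.7 mm: the cube is present — its section is the full 5×15.5 rectangle (area 77.50 mm²); the cylinder at (2.5, 6) does not reach this height (z outside [9.5, 24.5]); the cylinder at (12, 13.5) does not reach this height (z outside [-1.5, 6.5]); Subtracting the remaining from the first: none of the subtracted shapes is present at this height, so the 5×15.5 cube is unchanged — area = 77.50 mm². Overall, the cross-section is a single solid region. Net area = 77.50 mm².

77.50 mm²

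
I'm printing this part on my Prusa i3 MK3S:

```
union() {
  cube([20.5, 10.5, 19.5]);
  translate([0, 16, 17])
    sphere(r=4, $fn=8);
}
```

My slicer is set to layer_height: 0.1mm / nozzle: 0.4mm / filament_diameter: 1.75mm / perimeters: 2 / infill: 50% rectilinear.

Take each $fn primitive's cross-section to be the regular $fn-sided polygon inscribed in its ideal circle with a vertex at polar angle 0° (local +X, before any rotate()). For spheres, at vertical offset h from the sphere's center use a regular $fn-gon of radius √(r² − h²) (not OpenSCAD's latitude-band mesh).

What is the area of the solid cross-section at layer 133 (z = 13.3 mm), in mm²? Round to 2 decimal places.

At z = 13.3 mm: the cube (footprint 20.5×10.5) is included at this height (area 215.25 mm²); the r=4 sphere at (0, 16) slices to a regular 8-gon of circumradius 1.520 (√(r²−h²) with h=3.7 from center) (area = (8/2)·1.520²·sin(360°/8) = 6.53 mm²); Merging all regions: the 2 present regions are separate (no shared area or edge), so areas and boundary lengths simply add and each stays a separate island — area = 221.78 mm². Overall, the cross-section has 2 separate islands. Net area = 221.78 mm².

221.78 mm²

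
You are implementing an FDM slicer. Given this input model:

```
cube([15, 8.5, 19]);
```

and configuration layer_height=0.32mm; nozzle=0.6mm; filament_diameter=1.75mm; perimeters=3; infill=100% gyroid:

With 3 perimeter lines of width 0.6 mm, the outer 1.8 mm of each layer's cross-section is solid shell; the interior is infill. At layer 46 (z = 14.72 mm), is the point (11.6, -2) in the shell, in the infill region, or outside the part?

outside

At z = 14.72 mm: the 15×8.5 cube contributes its full rectangle. Overall, the cross-section is a single solid region. The nearest boundary edge runs (0.00, 0.00)→(15.00, 0.00); distance from the point to it = 2.00 mm. The point is not inside any of the regions above, so it lies outside the cross-section (2.00 mm from the nearest boundary).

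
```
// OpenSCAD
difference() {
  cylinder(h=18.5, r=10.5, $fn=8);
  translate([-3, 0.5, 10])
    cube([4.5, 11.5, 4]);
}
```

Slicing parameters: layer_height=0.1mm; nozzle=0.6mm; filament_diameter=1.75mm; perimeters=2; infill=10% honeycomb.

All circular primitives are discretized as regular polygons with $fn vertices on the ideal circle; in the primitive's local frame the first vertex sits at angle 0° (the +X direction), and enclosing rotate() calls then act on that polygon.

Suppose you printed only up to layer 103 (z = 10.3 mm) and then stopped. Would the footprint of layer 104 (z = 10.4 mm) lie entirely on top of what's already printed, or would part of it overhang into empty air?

Compare the two slices. At z = 10.3: the r=10.5 cylinder contributes a regular 8-gon of circumradius 10.5 (area = (8/2)·10.500²·sin(360°/8) = 311.83 mm²); the cube at (-3, 0.5) is present — its section is the full 4.5×11.5 rectangle (area 51.75 mm²); Taking the first minus the rest: starting from the r=10.5 cylinder (311.83 mm²), the 4.5×11.5 cube at (-3, 0.5) partially overlaps it — only the 42.67 mm² overlap (of its 51.75 mm²) is removed, clipping the outline — area = 269.16 mm². At z = 10.4: the r=10.5 cylinder gives a regular 8-gon of circumradius 10.5 (constant along its height) (area = (8/2)·10.500²·sin(360°/8) = 311.83 mm²); the cube at (-3, 0.5) (footprint 4.5×11.5) is included at this height (area 51.75 mm²); After the difference (first − rest): starting from the r=10.5 cylinder (311.83 mm²), the 4.5×11.5 cube at (-3, 0.5) partially overlaps it — only the 42.67 mm² overlap (of its 51.75 mm²) is removed, clipping the outline — area = 269.16 mm². Checking containment: the cross-section at z = 10.4 is a subset of the cross-section at z = 10.3.

entirely on top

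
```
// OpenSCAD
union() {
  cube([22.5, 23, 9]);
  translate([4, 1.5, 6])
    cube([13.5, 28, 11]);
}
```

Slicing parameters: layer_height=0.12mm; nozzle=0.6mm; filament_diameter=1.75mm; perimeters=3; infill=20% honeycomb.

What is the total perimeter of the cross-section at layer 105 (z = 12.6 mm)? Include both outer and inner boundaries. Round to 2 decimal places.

83.00 mm

At z = 12.6 mm: the cube is not intersected at this z (z outside [0, 9]); the cube at (4, 1.5) is present — its section is the full 13.5×28 rectangle (perimeter 83.00 mm); Merging all regions: only the 13.5×28 cube at (4, 1.5) is present, so the union is just that shape — boundary = 83.00 mm. Overall, the cross-section is a single solid region. Total boundary length (outer) = 83.00 mm.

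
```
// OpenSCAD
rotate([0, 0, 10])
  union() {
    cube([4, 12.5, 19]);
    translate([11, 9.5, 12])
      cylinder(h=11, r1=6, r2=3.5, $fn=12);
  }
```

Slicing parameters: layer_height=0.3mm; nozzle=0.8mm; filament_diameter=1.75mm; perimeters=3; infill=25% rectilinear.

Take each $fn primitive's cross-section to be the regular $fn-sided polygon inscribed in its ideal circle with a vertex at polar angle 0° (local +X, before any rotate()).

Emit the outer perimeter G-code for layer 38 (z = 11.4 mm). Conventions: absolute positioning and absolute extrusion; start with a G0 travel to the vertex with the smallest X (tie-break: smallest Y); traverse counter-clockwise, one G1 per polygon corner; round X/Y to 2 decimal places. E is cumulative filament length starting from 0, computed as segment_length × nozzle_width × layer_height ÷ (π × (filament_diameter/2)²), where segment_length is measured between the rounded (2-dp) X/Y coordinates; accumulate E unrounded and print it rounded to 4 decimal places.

At z = 11.4 mm: the cube (footprint 4×12.5) is included at this height; the cone at (11, 9.5) is absent (z outside [12, 23]); Merging all regions: only the 4×12.5 cube is present, so the union is just that shape — 1 connected region; (rotated 10° about Z; rotation is an isometry so areas/perimeters/island counts are preserved). The outline is a single polygon with 4 vertices. Extrusion per mm of travel: 0.8 × 0.3 / (π × 0.875²) = 0.099780. Accumulating E over each segment gives final E = 3.2927.

G0 X-2.17 Y12.31 Z11.40
G1 X0.00 Y0.00 E1.2472
G1 X3.94 Y0.69 E1.6464
G1 X1.77 Y13.00 E2.8936
G1 X-2.17 Y12.31 E3.2927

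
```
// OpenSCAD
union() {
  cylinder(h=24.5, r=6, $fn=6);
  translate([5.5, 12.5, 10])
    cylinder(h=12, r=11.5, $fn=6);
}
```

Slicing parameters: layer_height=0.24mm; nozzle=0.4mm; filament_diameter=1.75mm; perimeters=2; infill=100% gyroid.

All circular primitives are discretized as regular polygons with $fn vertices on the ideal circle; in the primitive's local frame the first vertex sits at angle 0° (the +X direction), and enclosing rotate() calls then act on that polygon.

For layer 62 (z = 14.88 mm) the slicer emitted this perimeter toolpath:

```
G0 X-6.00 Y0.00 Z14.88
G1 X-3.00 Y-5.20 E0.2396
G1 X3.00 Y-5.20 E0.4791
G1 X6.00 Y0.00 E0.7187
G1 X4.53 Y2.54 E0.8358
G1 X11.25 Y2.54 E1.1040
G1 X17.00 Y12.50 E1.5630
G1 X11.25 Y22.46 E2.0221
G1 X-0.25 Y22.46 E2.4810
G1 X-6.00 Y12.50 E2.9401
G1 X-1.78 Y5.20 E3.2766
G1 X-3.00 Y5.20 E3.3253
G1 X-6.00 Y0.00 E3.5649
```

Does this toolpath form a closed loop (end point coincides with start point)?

Start point (G0): (-6.00, 0.00). End point (last G1): the path returns to the start — closed.

yes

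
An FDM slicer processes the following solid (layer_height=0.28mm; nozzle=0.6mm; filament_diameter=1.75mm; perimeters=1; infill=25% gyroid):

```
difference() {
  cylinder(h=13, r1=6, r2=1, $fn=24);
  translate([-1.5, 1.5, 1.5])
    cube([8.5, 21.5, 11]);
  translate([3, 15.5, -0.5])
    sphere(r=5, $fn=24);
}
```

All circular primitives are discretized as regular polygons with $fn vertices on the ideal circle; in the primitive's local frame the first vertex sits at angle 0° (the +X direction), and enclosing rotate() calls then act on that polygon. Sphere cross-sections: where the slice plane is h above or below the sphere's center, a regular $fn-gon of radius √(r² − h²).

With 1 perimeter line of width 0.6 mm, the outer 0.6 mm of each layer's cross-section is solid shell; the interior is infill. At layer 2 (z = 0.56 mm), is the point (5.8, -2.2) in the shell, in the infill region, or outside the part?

outside

At z = 0.56 mm: the cone: at t=0.043 of its height the radius interpolates to r₁+(r₂−r₁)t = 5.785, giving a regular 24-gon of that circumradius; the cube at (-1.5, 1.5) is not intersected at this z (z outside [1.5, 12.5]); the r=5 sphere at (3, 15.5) slices to a regular 24-gon of circumradius 4.886 (√(r²−h²) with h=1.06 from center); After the difference (first − rest): starting from the cone, the r=5 sphere at (3, 15.5) misses the remaining region (no effect) — 1 connected region. Overall, the cross-section is a single solid region. The nearest boundary edge runs (5.59, -1.50)→(5.01, -2.89); distance from the point to it = 0.47 mm. The point is not inside any of the regions above, so it lies outside the cross-section (0.47 mm from the nearest boundary).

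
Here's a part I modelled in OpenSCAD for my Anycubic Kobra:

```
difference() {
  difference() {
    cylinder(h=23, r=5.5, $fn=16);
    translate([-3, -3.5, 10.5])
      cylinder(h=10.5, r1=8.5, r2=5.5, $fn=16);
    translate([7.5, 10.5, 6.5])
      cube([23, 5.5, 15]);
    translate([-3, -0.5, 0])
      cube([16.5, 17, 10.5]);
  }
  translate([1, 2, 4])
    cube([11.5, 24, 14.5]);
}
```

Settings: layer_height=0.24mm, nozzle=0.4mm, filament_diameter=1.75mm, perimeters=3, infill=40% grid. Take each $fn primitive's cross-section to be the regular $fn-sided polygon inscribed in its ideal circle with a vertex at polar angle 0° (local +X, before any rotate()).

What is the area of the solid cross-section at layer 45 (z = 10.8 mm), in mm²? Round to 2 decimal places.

At z = 10.8 mm: the r=5.5 cylinder contributes a regular 16-gon of circumradius 5.5 (area = (16/2)·5.500²·sin(360°/16) = 92.61 mm²); the cone at (-3, -3.5) (r1=8.5→r2=5.5) has section circumradius 8.414 here — a regular 16-gon (area = (16/2)·8.414²·sin(360°/16) = 216.75 mm²); the cube at (7.5, 10.5) is present — its section is the full 23×5.5 rectangle (area 126.50 mm²); the cube at (-3, -0.5) is not intersected at this z (z outside [0, 10.5]); Subtracting the remaining from the first: starting from the r=5.5 cylinder (92.61 mm²), the cone at (-3, -3.5) partially overlaps it — only the 79.12 mm² overlap (of its 216.75 mm²) is removed, clipping the outline; the 23×5.5 cube at (7.5, 10.5) misses the remaining region (no effect) — area = 13.49 mm²; the 11.5×24 cube at (1, 2) contributes its full rectangle (area 276.00 mm²); After the difference (first − rest): starting from the result so far (13.49 mm²), the 11.5×24 cube at (1, 2) partially overlaps it — only the 6.93 mm² overlap (of its 276.00 mm²) is removed, clipping the outline — area = 6.55 mm². Overall, the cross-section has 2 separate islands. Net area = 6.55 mm².

6.55 mm²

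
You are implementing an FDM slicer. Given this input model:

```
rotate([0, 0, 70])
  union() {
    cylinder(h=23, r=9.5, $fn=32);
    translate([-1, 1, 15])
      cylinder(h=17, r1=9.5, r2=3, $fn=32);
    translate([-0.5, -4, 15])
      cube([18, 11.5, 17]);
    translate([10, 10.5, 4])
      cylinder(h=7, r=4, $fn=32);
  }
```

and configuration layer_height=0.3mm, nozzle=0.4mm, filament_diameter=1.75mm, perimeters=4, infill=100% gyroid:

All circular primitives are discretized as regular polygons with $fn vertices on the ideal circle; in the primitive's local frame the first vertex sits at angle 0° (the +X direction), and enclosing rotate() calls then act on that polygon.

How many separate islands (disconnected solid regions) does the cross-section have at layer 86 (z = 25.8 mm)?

At z = 25.8 mm: the cylinder does not reach this height (z outside [0, 23]); the cone at (-1, 1): at t=0.635 of its height the radius interpolates to r₁+(r₂−r₁)t = 5.371, giving a regular 32-gon of that circumradius; the 18×11.5 cube at (-0.5, -4) contributes its full rectangle; the cylinder at (10, 10.5) is absent (z outside [4, 11]); Combining (union): the regions partially overlap (shared area 39.39 mm²), so overlapping operands fuse into one piece — 1 connected region; (rotated 70° about Z; rotation is an isometry so areas/perimeters/island counts are preserved). Overall, the cross-section is a single solid region. Island count = 1.

1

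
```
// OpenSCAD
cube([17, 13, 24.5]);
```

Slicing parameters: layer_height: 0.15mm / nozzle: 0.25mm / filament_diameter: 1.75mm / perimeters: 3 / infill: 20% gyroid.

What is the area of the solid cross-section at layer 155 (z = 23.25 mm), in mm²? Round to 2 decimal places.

At z = 23.25 mm: the cube is present — its section is the full 17×13 rectangle (area 221.00 mm²). Overall, the cross-section is a single solid region. Net area = 221.00 mm².

221.00 mm²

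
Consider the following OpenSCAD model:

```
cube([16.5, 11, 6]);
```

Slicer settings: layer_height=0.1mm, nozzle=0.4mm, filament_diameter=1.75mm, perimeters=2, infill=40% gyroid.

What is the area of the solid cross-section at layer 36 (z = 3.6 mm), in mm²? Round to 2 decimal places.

181.50 mm²

At z = 3.6 mm: the cube is present — its section is the full 16.5×11 rectangle (area 181.50 mm²). Overall, the cross-section is a single solid region. Net area = 181.50 mm².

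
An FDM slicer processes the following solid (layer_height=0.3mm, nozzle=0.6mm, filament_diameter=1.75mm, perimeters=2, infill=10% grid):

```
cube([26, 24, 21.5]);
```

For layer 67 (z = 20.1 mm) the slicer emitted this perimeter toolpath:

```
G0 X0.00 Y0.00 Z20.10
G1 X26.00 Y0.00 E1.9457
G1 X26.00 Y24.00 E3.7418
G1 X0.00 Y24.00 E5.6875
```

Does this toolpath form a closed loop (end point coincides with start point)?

Start point (G0): (0.00, 0.00). End point (last G1): the path does not return to the start — open.

no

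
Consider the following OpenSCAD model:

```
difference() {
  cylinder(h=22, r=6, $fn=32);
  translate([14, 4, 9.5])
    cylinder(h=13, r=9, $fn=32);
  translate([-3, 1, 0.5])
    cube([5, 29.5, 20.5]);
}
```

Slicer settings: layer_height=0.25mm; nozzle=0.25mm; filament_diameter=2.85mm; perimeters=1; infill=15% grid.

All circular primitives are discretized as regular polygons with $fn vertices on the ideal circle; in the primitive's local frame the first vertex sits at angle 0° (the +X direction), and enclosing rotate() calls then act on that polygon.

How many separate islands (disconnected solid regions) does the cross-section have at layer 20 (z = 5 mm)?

1

At z = 5 mm: the r=6 cylinder gives a regular 32-gon of circumradius 6 (constant along its height); the cylinder at (14, 4) is absent (z outside [9.5, 22.5]); the cube at (-3, 1) (footprint 5×29.5) is included at this height; After the difference (first − rest): starting from the r=6 cylinder, the 5×29.5 cube at (-3, 1) partially overlaps it — only the 23.89 mm² overlap (of its 147.50 mm²) is removed, clipping the outline — 1 connected region. Overall, the cross-section is a single solid region. Island count = 1.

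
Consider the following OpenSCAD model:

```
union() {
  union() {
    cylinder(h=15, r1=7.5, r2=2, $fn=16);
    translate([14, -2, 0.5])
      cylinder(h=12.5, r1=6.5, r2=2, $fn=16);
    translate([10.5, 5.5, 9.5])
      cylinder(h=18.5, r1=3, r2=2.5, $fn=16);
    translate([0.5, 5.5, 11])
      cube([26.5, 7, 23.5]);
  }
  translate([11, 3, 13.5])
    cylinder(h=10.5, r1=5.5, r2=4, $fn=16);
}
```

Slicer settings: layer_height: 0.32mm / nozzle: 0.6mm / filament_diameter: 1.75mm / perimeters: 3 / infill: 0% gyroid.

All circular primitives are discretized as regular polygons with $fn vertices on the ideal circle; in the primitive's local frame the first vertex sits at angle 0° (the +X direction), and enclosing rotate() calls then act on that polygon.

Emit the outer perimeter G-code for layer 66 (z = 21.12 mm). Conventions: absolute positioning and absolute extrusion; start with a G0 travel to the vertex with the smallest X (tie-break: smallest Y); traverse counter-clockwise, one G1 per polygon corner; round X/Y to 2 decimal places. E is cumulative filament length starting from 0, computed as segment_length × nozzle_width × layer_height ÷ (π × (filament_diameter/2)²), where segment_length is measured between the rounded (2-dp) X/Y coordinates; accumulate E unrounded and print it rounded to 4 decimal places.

G0 X0.50 Y5.50 Z21.12
G1 X7.47 Y5.50 E0.5564
G1 X6.92 Y4.69 E0.6345
G1 X6.59 Y3.00 E0.7720
G1 X6.92 Y1.31 E0.9094
G1 X7.88 Y-0.12 E1.0469
G1 X9.31 Y-1.08 E1.1844
G1 X11.00 Y-1.41 E1.3219
G1 X12.69 Y-1.08 E1.4593
G1 X14.12 Y-0.12 E1.5968
G1 X15.08 Y1.31 E1.7343
G1 X15.41 Y3.00 E1.8717
G1 X15.08 Y4.69 E2.0092
G1 X14.53 Y5.50 E2.0873
G1 X27.00 Y5.50 E3.0827
G1 X27.00 Y12.50 E3.6415
G1 X0.50 Y12.50 E5.7569
G1 X0.50 Y5.50 E6.3156

At z = 21.12 mm: the cone is absent (z outside [0, 15]); the cone at (14, -2) does not reach this height (z outside [0.5, 13]); the cone at (10.5, 5.5): at t=0.628 of its height the radius interpolates to r₁+(r₂−r₁)t = 2.686, giving a regular 16-gon of that circumradius; the 26.5×7 cube at (0.5, 5.5) contributes its full rectangle; Taking the union: the regions partially overlap (shared area 11.04 mm²), so overlapping operands fuse into one piece — 1 connected region; the cone at (11, 3): at t=0.726 of its height the radius interpolates to r₁+(r₂−r₁)t = 4.411, giving a regular 16-gon of that circumradius; Merging all regions: the regions partially overlap (shared area 20.33 mm²), so overlapping operands fuse into one piece — 1 connected region. The outline is a single polygon with 17 vertices. Extrusion per mm of travel: 0.6 × 0.32 / (π × 0.875²) = 0.079824. Accumulating E over each segment gives final E = 6.3156.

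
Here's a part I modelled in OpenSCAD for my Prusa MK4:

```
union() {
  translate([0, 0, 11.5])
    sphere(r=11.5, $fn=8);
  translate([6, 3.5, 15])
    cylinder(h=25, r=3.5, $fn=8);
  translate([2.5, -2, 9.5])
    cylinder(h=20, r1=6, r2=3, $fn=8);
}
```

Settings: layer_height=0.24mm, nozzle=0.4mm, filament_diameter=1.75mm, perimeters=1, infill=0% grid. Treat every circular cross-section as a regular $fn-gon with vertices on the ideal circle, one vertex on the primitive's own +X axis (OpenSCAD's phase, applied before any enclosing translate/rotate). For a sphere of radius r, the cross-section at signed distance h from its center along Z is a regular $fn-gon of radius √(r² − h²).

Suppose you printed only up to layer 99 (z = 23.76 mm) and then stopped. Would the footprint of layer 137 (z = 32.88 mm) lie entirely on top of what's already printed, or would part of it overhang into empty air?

Compare the two slices. At z = 23.76: the sphere is not intersected at this z (|z−center|=12.260 > r=11.5); the r=3.5 cylinder at (6, 3.5) gives a regular 8-gon of circumradius 3.5 (constant along its height) (area = (8/2)·3.500²·sin(360°/8) = 34.65 mm²); the cone at (2.5, -2): at t=0.713 of its height the radius interpolates to r₁+(r₂−r₁)t = 3.861, giving a regular 8-gon of that circumradius (area = (8/2)·3.861²·sin(360°/8) = 42.16 mm²); Taking the union: the regions partially overlap — summed areas 76.81 mm² minus the doubly-counted overlap 0.79 mm² gives 76.03 mm² — area = 76.03 mm². At z = 32.88: the sphere is not intersected at this z (|z−center|=21.380 > r=11.5); the r=3.5 cylinder at (6, 3.5) gives a regular 8-gon of circumradius 3.5 (constant along its height) (area = (8/2)·3.500²·sin(360°/8) = 34.65 mm²); the cone at (2.5, -2) is not intersected at this z (z outside [9.5, 29.5]); Combining (union): only the r=3.5 cylinder at (6, 3.5) is present, so the union is just that shape — area = 34.65 mm². Checking containment: the cross-section at z = 32.88 is a subset of the cross-section at z = 23.76.

entirely on top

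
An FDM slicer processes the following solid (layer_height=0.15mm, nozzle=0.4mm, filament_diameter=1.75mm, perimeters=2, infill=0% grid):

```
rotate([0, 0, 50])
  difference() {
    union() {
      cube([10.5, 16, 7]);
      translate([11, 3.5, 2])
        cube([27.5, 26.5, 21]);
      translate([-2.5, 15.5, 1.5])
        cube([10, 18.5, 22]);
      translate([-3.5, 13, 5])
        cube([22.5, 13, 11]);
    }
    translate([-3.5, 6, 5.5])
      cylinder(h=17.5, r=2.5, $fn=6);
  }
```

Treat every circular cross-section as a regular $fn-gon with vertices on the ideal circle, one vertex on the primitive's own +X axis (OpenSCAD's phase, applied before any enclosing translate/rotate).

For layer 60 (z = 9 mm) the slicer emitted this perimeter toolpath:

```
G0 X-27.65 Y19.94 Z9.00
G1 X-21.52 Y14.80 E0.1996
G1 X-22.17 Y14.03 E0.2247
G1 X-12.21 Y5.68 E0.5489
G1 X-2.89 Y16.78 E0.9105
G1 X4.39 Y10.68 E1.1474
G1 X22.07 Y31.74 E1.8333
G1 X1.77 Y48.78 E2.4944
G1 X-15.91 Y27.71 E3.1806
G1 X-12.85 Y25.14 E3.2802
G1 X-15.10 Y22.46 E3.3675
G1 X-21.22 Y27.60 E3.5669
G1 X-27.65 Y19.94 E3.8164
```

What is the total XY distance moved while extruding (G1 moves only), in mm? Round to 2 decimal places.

Sum the Euclidean lengths of each G1 segment: total = 152.99 mm.

152.99 mm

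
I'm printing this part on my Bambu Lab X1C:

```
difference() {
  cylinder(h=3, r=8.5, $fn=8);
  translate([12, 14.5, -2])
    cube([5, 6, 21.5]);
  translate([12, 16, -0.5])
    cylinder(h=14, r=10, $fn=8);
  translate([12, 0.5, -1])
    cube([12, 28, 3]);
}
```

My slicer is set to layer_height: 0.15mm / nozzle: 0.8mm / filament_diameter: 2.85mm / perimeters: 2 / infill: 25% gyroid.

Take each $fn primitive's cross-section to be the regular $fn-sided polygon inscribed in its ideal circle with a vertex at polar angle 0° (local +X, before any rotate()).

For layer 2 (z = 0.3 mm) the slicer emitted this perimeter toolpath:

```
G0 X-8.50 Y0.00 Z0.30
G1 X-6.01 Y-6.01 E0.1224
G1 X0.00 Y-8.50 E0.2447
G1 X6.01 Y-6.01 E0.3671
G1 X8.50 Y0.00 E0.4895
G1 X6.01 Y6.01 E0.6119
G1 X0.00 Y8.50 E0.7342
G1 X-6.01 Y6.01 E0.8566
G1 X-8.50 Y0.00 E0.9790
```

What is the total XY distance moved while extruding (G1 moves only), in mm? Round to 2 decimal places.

52.04 mm

Sum the Euclidean lengths of each G1 segment: total = 52.04 mm.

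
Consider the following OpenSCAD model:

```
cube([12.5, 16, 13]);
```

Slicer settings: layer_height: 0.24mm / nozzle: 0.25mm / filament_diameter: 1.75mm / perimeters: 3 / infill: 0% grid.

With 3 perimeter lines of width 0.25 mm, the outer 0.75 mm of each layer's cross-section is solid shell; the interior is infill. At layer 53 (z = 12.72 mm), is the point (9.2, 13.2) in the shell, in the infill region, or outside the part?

At z = 12.72 mm: the 12.5×16 cube contributes its full rectangle. Overall, the cross-section is a single solid region. The nearest boundary edge runs (12.50, 16.00)→(0.00, 16.00); distance from the point to it = 2.80 mm. The point is inside the cross-section and 2.80 mm from the nearest boundary — more than the 0.75 mm shell width (3 × 0.25), so it's in the infill interior.

infill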